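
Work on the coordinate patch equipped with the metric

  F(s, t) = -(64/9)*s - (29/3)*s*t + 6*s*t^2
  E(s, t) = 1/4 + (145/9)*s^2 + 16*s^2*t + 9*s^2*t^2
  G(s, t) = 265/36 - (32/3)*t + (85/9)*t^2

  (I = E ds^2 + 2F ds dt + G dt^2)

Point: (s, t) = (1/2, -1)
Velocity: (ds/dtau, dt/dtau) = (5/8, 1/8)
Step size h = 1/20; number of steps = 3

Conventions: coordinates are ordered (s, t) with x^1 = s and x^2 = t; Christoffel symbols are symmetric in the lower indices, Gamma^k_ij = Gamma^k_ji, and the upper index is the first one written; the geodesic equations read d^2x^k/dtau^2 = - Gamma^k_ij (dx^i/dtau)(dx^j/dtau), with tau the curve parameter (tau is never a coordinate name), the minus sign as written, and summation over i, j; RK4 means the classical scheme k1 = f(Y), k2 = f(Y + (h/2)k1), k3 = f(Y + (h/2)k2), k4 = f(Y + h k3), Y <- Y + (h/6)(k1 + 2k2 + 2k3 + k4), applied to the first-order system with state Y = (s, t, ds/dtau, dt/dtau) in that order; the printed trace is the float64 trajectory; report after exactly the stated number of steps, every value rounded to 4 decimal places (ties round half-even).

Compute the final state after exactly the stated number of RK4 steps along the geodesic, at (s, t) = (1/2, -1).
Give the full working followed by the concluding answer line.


f(Y) = (ds/dtau, dt/dtau, -Gamma^s_ij Y'^i Y'^j, -Gamma^t_ij Y'^i Y'^j) with the Gammas evaluated at the stage position; h = 0.050000; intermediate values shown to 6 dp
step 0: s = 0.5000, t = -1.0000, ds/dtau = 0.6250, dt/dtau = 0.1250
step 1:
  k1: at (s, t) = (0.500000, -1.000000), (ds/dtau, dt/dtau) = (0.625000, 0.125000); Gamma_sss = 1.710514, Gamma_sst = -0.134288, Gamma_stt = -4.583106, Gamma_tss = 0.054177, Gamma_tst = 0.020910, Gamma_ttt = 0.175731; k1 = (0.625000, 0.125000, -0.575576, -0.027176)
  k2: at (s, t) = (0.515625, -0.996875), (ds/dtau, dt/dtau) = (0.610611, 0.124321); Gamma_sss = 1.672467, Gamma_sst = -0.131087, Gamma_stt = -4.461914, Gamma_tss = 0.052104, Gamma_tst = 0.020954, Gamma_ttt = 0.174567; k2 = (0.610611, 0.124321, -0.534708, -0.025306)
  k3: at (s, t) = (0.515265, -0.996892), (ds/dtau, dt/dtau) = (0.611632, 0.124367); Gamma_sss = 1.673359, Gamma_sst = -0.131087, Gamma_stt = -4.464337, Gamma_tss = 0.052138, Gamma_tst = 0.020940, Gamma_ttt = 0.174479; k3 = (0.611632, 0.124367, -0.537000, -0.025389)
  k4: at (s, t) = (0.530582, -0.993782), (ds/dtau, dt/dtau) = (0.598150, 0.123731); Gamma_sss = 1.637270, Gamma_sst = -0.127772, Gamma_stt = -4.349289, Gamma_tss = 0.050255, Gamma_tst = 0.020920, Gamma_ttt = 0.172738; k4 = (0.598150, 0.123731, -0.500291, -0.023722)
  Y <- Y + (h/6)(k1 + 2k2 + 2k3 + k4): s = 0.5306, t = -0.9938, ds/dtau = 0.5982, dt/dtau = 0.1237
step 2:
  k1: at (s, t) = (0.530564, -0.993782), (ds/dtau, dt/dtau) = (0.598173, 0.123731); Gamma_sss = 1.637313, Gamma_sst = -0.127772, Gamma_stt = -4.349406, Gamma_tss = 0.050257, Gamma_tst = 0.020920, Gamma_ttt = 0.172734; k1 = (0.598173, 0.123731, -0.500348, -0.023723)
  k2: at (s, t) = (0.545518, -0.990689), (ds/dtau, dt/dtau) = (0.585664, 0.123138); Gamma_sss = 1.603249, Gamma_sst = -0.124363, Gamma_stt = -4.240614, Gamma_tss = 0.048543, Gamma_tst = 0.020839, Gamma_ttt = 0.170473; k2 = (0.585664, 0.123138, -0.467680, -0.022241)
  k3: at (s, t) = (0.545205, -0.990704), (ds/dtau, dt/dtau) = (0.586481, 0.123175); Gamma_sss = 1.603975, Gamma_sst = -0.124367, Gamma_stt = -4.242573, Gamma_tss = 0.048567, Gamma_tst = 0.020828, Gamma_ttt = 0.170414; k3 = (0.586481, 0.123175, -0.469366, -0.022300)
  k4: at (s, t) = (0.559888, -0.987624), (ds/dtau, dt/dtau) = (0.574704, 0.122616); Gamma_sss = 1.571609, Gamma_sst = -0.120882, Gamma_stt = -4.139085, Gamma_tss = 0.046989, Gamma_tst = 0.020694, Gamma_ttt = 0.167724; k4 = (0.574704, 0.122616, -0.439813, -0.020958)
  Y <- Y + (h/6)(k1 + 2k2 + 2k3 + k4): s = 0.5599, t = -0.9876, ds/dtau = 0.5747, dt/dtau = 0.1226
step 3:
  k1: at (s, t) = (0.559873, -0.987624), (ds/dtau, dt/dtau) = (0.574721, 0.122616); Gamma_sss = 1.571641, Gamma_sst = -0.120882, Gamma_stt = -4.139172, Gamma_tss = 0.046990, Gamma_tst = 0.020693, Gamma_ttt = 0.167722; k1 = (0.574721, 0.122616, -0.439850, -0.020959)
  k2: at (s, t) = (0.574241, -0.984559), (ds/dtau, dt/dtau) = (0.563724, 0.122092); Gamma_sss = 1.541007, Gamma_sst = -0.117336, Gamma_stt = -4.041025, Gamma_tss = 0.045534, Gamma_tst = 0.020505, Gamma_ttt = 0.164645; k2 = (0.563724, 0.122092, -0.413320, -0.019747)
  k3: at (s, t) = (0.573966, -0.984572), (ds/dtau, dt/dtau) = (0.564388, 0.122123); Gamma_sss = 1.541606, Gamma_sst = -0.117342, Gamma_stt = -4.042630, Gamma_tss = 0.045550, Gamma_tst = 0.020497, Gamma_ttt = 0.164605; k3 = (0.564388, 0.122123, -0.414586, -0.019790)
  k4: at (s, t) = (0.588093, -0.981518), (ds/dtau, dt/dtau) = (0.553991, 0.121627); Gamma_sss = 1.512444, Gamma_sst = -0.113746, Gamma_stt = -3.949067, Gamma_tss = 0.044191, Gamma_tst = 0.020263, Gamma_ttt = 0.161205; k4 = (0.553991, 0.121627, -0.390431, -0.018678)
  Y <- Y + (h/6)(k1 + 2k2 + 2k3 + k4): s = 0.5881, t = -0.9815, ds/dtau = 0.5540, dt/dtau = 0.1216

Answer: s = 0.5881, t = -0.9815, ds/dtau = 0.5540, dt/dtau = 0.1216


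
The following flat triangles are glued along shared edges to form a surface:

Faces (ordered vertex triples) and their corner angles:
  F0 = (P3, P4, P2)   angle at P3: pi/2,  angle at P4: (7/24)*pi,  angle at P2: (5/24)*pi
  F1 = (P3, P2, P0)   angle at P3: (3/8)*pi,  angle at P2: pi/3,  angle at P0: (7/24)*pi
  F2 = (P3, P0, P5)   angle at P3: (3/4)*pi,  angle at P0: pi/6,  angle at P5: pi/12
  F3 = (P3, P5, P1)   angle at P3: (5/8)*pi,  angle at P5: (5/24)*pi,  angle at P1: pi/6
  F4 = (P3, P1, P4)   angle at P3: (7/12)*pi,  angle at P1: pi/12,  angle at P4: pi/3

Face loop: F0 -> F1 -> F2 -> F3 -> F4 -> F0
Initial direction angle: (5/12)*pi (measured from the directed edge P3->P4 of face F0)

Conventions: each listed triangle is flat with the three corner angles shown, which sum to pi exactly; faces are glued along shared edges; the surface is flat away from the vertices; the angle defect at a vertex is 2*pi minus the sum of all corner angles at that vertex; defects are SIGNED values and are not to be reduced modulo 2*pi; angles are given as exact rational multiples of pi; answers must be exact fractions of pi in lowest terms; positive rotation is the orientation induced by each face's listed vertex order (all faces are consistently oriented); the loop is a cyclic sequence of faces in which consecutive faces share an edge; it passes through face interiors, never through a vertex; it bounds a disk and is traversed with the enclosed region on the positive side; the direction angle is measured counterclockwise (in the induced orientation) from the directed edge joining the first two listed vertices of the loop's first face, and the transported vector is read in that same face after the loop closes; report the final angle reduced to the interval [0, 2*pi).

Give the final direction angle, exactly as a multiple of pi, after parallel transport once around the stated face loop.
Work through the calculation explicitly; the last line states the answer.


enclosed vertex P3: corner angles sum to (17/6)*pi, defect = 2*pi - (17/6)*pi = (-5/6)*pi
the final direction is the initial angle plus the enclosed defects, taken mod 2*pi in the induced orientation
final angle = (5/12)*pi - (5/6)*pi = (19/12)*pi (mod 2*pi)

Answer: final direction angle = (19/12)*pi


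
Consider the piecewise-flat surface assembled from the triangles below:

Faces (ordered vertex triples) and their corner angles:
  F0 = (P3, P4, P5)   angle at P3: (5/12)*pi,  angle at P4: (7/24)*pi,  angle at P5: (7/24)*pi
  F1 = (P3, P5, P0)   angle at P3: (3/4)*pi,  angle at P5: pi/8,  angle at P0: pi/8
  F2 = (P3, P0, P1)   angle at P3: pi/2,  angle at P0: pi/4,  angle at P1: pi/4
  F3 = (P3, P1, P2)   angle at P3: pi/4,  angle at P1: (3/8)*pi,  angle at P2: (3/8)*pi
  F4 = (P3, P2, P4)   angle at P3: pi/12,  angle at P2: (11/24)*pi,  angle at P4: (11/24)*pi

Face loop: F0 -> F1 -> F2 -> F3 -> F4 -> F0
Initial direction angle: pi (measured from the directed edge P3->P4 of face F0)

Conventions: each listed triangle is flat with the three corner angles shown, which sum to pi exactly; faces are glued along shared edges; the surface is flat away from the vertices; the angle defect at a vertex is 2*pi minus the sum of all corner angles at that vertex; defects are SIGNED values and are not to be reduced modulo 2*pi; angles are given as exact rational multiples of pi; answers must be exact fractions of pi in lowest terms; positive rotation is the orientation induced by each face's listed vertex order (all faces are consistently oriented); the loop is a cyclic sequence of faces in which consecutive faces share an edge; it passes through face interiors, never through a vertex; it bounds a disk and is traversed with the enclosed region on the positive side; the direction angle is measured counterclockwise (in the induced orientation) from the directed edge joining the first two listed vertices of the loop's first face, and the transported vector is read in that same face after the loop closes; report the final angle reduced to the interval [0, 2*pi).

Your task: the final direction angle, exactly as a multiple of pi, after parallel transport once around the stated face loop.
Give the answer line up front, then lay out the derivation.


Answer: final direction angle = pi

enclosed vertex P3: corner angles sum to 2*pi, defect = 2*pi - 2*pi = 0
the final direction is the initial angle plus the enclosed defects, taken mod 2*pi in the induced orientation
final angle = pi + 0 = pi (mod 2*pi)


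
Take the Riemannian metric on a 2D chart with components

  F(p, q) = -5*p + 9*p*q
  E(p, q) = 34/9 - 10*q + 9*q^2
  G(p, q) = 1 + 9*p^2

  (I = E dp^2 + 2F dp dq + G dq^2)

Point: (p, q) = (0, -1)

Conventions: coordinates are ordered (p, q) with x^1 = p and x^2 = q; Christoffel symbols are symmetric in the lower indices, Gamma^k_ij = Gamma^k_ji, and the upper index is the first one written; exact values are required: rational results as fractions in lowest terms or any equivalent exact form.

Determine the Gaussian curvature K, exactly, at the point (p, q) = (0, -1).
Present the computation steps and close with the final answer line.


E = 205/9, F = 0, G = 1, EG - F^2 = 205/9 at the point
E_p = 0, E_q = -28, F_p = -14, F_q = 0, G_p = 0, G_q = 0
E_qq = 18, F_pq = 9, G_pp = 18
The intrinsic route: Brioschi's K = (det M1 - det M2)/(EG - F^2)^2.
M1 = [[-E_qq/2 + F_pq - G_pp/2, E_p/2, F_p - E_q/2], [F_q - G_p/2, E, F], [G_q/2, F, G]] = [[-9, 0, 0], [0, 205/9, 0], [0, 0, 1]]; det M1 = -205
M2 = [[0, E_q/2, G_p/2], [E_q/2, E, F], [G_p/2, F, G]] = [[0, -14, 0], [-14, 205/9, 0], [0, 0, 1]]; det M2 = -196
det M1 - det M2 = -9; K = -9 / (205/9)^2 = -729/42025

Answer: K = -729/42025


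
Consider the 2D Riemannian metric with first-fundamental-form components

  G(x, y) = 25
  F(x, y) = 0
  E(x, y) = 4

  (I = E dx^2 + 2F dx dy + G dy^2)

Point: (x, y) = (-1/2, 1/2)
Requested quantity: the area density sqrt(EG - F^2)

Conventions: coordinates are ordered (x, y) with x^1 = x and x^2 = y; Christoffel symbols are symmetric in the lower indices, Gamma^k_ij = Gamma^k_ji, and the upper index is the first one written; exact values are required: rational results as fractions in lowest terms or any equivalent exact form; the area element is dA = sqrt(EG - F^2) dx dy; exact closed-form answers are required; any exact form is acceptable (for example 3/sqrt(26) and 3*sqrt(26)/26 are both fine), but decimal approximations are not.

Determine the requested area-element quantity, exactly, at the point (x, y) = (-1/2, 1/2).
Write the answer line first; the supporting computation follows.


Answer: sqrt(EG - F^2) = 10

E = 4, F = 0, G = 25; EG - F^2 = 100


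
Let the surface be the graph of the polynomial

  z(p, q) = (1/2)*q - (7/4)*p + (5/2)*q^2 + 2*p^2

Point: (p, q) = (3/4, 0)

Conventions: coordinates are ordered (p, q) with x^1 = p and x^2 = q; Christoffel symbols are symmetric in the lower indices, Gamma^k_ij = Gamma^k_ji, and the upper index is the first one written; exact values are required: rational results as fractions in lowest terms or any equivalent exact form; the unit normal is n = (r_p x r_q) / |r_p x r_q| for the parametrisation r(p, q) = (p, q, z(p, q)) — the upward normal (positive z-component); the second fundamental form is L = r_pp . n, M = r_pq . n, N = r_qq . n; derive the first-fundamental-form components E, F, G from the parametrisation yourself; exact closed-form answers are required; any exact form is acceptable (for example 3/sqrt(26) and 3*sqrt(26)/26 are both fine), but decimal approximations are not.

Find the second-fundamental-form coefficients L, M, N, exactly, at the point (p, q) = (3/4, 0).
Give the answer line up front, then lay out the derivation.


Answer: L = 16*sqrt(5)/15, M = 0, N = 4*sqrt(5)/3

z_p = 5/4, z_q = 1/2, z_pp = 4, z_pq = 0, z_qq = 5
E = 41/16, F = 5/8, G = 5/4; answer radicand W^2 = 45/16
unnormalised second-form numerators: l = 4, m = 0, n = 5; L = l/sqrt(45/16), and similarly M = m/sqrt(W^2), N = n/sqrt(W^2)


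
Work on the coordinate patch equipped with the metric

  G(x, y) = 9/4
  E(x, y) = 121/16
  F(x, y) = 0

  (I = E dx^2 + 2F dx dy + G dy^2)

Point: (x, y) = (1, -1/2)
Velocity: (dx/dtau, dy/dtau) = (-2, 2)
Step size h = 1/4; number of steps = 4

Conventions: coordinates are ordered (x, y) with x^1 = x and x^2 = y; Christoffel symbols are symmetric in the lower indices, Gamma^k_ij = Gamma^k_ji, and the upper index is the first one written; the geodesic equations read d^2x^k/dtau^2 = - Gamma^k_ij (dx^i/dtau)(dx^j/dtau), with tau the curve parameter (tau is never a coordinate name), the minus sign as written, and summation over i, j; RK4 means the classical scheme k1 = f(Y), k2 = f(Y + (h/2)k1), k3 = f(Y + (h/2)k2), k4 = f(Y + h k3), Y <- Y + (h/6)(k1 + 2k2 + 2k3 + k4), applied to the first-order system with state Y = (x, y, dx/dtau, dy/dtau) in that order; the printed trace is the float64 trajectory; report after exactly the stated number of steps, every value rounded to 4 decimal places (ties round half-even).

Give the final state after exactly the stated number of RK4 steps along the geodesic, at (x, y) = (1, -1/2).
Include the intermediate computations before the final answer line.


f(Y) = (dx/dtau, dy/dtau, -Gamma^x_ij Y'^i Y'^j, -Gamma^y_ij Y'^i Y'^j) with the Gammas evaluated at the stage position; h = 0.250000; intermediate values shown to 6 dp
step 0: x = 1.0000, y = -0.5000, dx/dtau = -2.0000, dy/dtau = 2.0000
step 1:
  k1: at (x, y) = (1.000000, -0.500000), (dx/dtau, dy/dtau) = (-2.000000, 2.000000); Gamma_xxx = 0.000000, Gamma_xxy = 0.000000, Gamma_xyy = 0.000000, Gamma_yxx = 0.000000, Gamma_yxy = 0.000000, Gamma_yyy = 0.000000; k1 = (-2.000000, 2.000000, 0.000000, 0.000000)
  k2: at (x, y) = (0.750000, -0.250000), (dx/dtau, dy/dtau) = (-2.000000, 2.000000); Gamma_xxx = 0.000000, Gamma_xxy = 0.000000, Gamma_xyy = 0.000000, Gamma_yxx = 0.000000, Gamma_yxy = 0.000000, Gamma_yyy = 0.000000; k2 = (-2.000000, 2.000000, 0.000000, 0.000000)
  k3: at (x, y) = (0.750000, -0.250000), (dx/dtau, dy/dtau) = (-2.000000, 2.000000); Gamma_xxx = 0.000000, Gamma_xxy = 0.000000, Gamma_xyy = 0.000000, Gamma_yxx = 0.000000, Gamma_yxy = 0.000000, Gamma_yyy = 0.000000; k3 = (-2.000000, 2.000000, 0.000000, 0.000000)
  k4: at (x, y) = (0.500000, 0.000000), (dx/dtau, dy/dtau) = (-2.000000, 2.000000); Gamma_xxx = 0.000000, Gamma_xxy = 0.000000, Gamma_xyy = 0.000000, Gamma_yxx = 0.000000, Gamma_yxy = 0.000000, Gamma_yyy = 0.000000; k4 = (-2.000000, 2.000000, 0.000000, 0.000000)
  Y <- Y + (h/6)(k1 + 2k2 + 2k3 + k4): x = 0.5000, y = 0.0000, dx/dtau = -2.0000, dy/dtau = 2.0000
step 2:
  k1: at (x, y) = (0.500000, 0.000000), (dx/dtau, dy/dtau) = (-2.000000, 2.000000); Gamma_xxx = 0.000000, Gamma_xxy = 0.000000, Gamma_xyy = 0.000000, Gamma_yxx = 0.000000, Gamma_yxy = 0.000000, Gamma_yyy = 0.000000; k1 = (-2.000000, 2.000000, 0.000000, 0.000000)
  k2: at (x, y) = (0.250000, 0.250000), (dx/dtau, dy/dtau) = (-2.000000, 2.000000); Gamma_xxx = 0.000000, Gamma_xxy = 0.000000, Gamma_xyy = 0.000000, Gamma_yxx = 0.000000, Gamma_yxy = 0.000000, Gamma_yyy = 0.000000; k2 = (-2.000000, 2.000000, 0.000000, 0.000000)
  k3: at (x, y) = (0.250000, 0.250000), (dx/dtau, dy/dtau) = (-2.000000, 2.000000); Gamma_xxx = 0.000000, Gamma_xxy = 0.000000, Gamma_xyy = 0.000000, Gamma_yxx = 0.000000, Gamma_yxy = 0.000000, Gamma_yyy = 0.000000; k3 = (-2.000000, 2.000000, 0.000000, 0.000000)
  k4: at (x, y) = (0.000000, 0.500000), (dx/dtau, dy/dtau) = (-2.000000, 2.000000); Gamma_xxx = 0.000000, Gamma_xxy = 0.000000, Gamma_xyy = 0.000000, Gamma_yxx = 0.000000, Gamma_yxy = 0.000000, Gamma_yyy = 0.000000; k4 = (-2.000000, 2.000000, 0.000000, 0.000000)
  Y <- Y + (h/6)(k1 + 2k2 + 2k3 + k4): x = 0.0000, y = 0.5000, dx/dtau = -2.0000, dy/dtau = 2.0000
step 3:
  k1: at (x, y) = (0.000000, 0.500000), (dx/dtau, dy/dtau) = (-2.000000, 2.000000); Gamma_xxx = 0.000000, Gamma_xxy = 0.000000, Gamma_xyy = 0.000000, Gamma_yxx = 0.000000, Gamma_yxy = 0.000000, Gamma_yyy = 0.000000; k1 = (-2.000000, 2.000000, 0.000000, 0.000000)
  k2: at (x, y) = (-0.250000, 0.750000), (dx/dtau, dy/dtau) = (-2.000000, 2.000000); Gamma_xxx = 0.000000, Gamma_xxy = 0.000000, Gamma_xyy = 0.000000, Gamma_yxx = 0.000000, Gamma_yxy = 0.000000, Gamma_yyy = 0.000000; k2 = (-2.000000, 2.000000, 0.000000, 0.000000)
  k3: at (x, y) = (-0.250000, 0.750000), (dx/dtau, dy/dtau) = (-2.000000, 2.000000); Gamma_xxx = 0.000000, Gamma_xxy = 0.000000, Gamma_xyy = 0.000000, Gamma_yxx = 0.000000, Gamma_yxy = 0.000000, Gamma_yyy = 0.000000; k3 = (-2.000000, 2.000000, 0.000000, 0.000000)
  k4: at (x, y) = (-0.500000, 1.000000), (dx/dtau, dy/dtau) = (-2.000000, 2.000000); Gamma_xxx = 0.000000, Gamma_xxy = 0.000000, Gamma_xyy = 0.000000, Gamma_yxx = 0.000000, Gamma_yxy = 0.000000, Gamma_yyy = 0.000000; k4 = (-2.000000, 2.000000, 0.000000, 0.000000)
  Y <- Y + (h/6)(k1 + 2k2 + 2k3 + k4): x = -0.5000, y = 1.0000, dx/dtau = -2.0000, dy/dtau = 2.0000
step 4:
  k1: at (x, y) = (-0.500000, 1.000000), (dx/dtau, dy/dtau) = (-2.000000, 2.000000); Gamma_xxx = 0.000000, Gamma_xxy = 0.000000, Gamma_xyy = 0.000000, Gamma_yxx = 0.000000, Gamma_yxy = 0.000000, Gamma_yyy = 0.000000; k1 = (-2.000000, 2.000000, 0.000000, 0.000000)
  k2: at (x, y) = (-0.750000, 1.250000), (dx/dtau, dy/dtau) = (-2.000000, 2.000000); Gamma_xxx = 0.000000, Gamma_xxy = 0.000000, Gamma_xyy = 0.000000, Gamma_yxx = 0.000000, Gamma_yxy = 0.000000, Gamma_yyy = 0.000000; k2 = (-2.000000, 2.000000, 0.000000, 0.000000)
  k3: at (x, y) = (-0.750000, 1.250000), (dx/dtau, dy/dtau) = (-2.000000, 2.000000); Gamma_xxx = 0.000000, Gamma_xxy = 0.000000, Gamma_xyy = 0.000000, Gamma_yxx = 0.000000, Gamma_yxy = 0.000000, Gamma_yyy = 0.000000; k3 = (-2.000000, 2.000000, 0.000000, 0.000000)
  k4: at (x, y) = (-1.000000, 1.500000), (dx/dtau, dy/dtau) = (-2.000000, 2.000000); Gamma_xxx = 0.000000, Gamma_xxy = 0.000000, Gamma_xyy = 0.000000, Gamma_yxx = 0.000000, Gamma_yxy = 0.000000, Gamma_yyy = 0.000000; k4 = (-2.000000, 2.000000, 0.000000, 0.000000)
  Y <- Y + (h/6)(k1 + 2k2 + 2k3 + k4): x = -1.0000, y = 1.5000, dx/dtau = -2.0000, dy/dtau = 2.0000

Answer: x = -1.0000, y = 1.5000, dx/dtau = -2.0000, dy/dtau = 2.0000


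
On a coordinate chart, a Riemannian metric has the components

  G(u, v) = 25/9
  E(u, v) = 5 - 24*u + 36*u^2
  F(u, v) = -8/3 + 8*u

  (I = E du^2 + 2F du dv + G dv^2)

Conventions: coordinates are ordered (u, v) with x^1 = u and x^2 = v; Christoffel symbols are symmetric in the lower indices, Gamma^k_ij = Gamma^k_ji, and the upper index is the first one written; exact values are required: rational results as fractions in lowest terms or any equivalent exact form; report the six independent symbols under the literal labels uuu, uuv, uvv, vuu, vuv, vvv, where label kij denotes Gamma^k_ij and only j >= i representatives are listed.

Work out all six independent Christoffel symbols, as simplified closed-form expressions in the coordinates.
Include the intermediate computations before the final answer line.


E = 5 - 24*u + 36*u^2; F = -8/3 + 8*u; G = 25/9
Gamma^k_ij = (1/2) g^{kl} (d_i g_jl + d_j g_il - d_l g_ij), with g^inv = (1/(EG-F^2)) [[G, -F], [-F, E]]
first partials: E_u = -24 + 72*u, E_v = 0, F_u = 8, F_v = 0, G_u = 0, G_v = 0
D = EG - F^2 = 61/9 - 24*u + 36*u^2
expanded: Gamma^u_uu = (G E_u - 2F F_u + F E_v)/(2D), Gamma^u_uv = (G E_v - F G_u)/(2D), Gamma^u_vv = (2G F_v - G G_u - F G_v)/(2D), Gamma^v_uu = (2E F_u - E E_v - F E_u)/(2D), Gamma^v_uv = (E G_u - F E_v)/(2D), Gamma^v_vv = (E G_v - 2F F_v + F G_u)/(2D); substitute and cancel common factors

Answer: Gamma_uuu = (324*u - 108)/(324*u^2 - 216*u + 61), Gamma_uuv = 0, Gamma_uvv = 0, Gamma_vuu = 72/(324*u^2 - 216*u + 61), Gamma_vuv = 0, Gamma_vvv = 0


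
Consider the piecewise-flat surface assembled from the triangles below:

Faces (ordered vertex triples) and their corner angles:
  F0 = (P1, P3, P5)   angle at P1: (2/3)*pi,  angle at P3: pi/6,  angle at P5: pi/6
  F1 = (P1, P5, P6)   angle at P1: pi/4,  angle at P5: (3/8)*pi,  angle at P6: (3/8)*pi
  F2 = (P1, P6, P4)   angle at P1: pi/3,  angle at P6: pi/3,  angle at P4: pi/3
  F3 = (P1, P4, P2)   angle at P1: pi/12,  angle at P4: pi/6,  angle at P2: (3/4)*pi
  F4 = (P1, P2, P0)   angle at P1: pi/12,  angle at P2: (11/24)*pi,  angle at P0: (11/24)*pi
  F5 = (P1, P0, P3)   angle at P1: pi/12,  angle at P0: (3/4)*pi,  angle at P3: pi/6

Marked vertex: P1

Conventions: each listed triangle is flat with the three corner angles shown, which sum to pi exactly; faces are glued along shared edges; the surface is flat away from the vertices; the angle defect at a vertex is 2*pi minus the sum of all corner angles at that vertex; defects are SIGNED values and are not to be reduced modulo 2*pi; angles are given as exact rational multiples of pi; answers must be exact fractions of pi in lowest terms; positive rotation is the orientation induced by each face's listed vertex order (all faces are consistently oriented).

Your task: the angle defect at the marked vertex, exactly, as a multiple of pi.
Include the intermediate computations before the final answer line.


Sum of corner angles at P1: (3/2)*pi
defect = 2*pi - (3/2)*pi

Answer: defect(P1) = pi/2


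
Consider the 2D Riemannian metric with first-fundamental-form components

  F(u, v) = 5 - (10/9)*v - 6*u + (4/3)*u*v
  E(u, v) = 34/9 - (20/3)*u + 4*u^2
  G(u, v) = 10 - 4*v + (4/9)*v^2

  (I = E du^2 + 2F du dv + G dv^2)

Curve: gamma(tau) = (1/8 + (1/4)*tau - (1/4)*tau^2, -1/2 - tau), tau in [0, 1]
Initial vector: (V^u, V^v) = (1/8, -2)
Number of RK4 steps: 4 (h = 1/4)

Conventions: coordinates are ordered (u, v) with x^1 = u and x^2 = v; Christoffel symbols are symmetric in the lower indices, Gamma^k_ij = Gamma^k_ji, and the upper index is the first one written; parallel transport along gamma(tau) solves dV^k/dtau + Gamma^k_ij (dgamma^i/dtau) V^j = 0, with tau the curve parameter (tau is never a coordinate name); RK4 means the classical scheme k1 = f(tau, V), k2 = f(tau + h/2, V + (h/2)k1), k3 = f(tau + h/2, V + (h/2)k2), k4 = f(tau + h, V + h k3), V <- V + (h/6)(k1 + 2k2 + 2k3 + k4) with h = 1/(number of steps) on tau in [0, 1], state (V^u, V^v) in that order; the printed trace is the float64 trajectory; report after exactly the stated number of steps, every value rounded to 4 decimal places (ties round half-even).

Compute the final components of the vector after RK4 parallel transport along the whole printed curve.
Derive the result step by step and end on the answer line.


gamma'(tau) = (1/4 - (1/2)*tau, -1); f(tau, V)^k = -Gamma^k_ij(gamma(tau)) gamma'^i(tau) V^j; h = 1/4; intermediate values shown to 6 dp
curve data and Christoffel symbols at the stage parameters:
  tau = 0.000000: gamma = (0.125000, -0.500000), gamma' = (0.250000, -1.000000); Gamma_uuu = -0.200689, Gamma_uuv = 0.000000, Gamma_uvv = -0.066896, Gamma_vuu = -0.472209, Gamma_vuv = 0.000000, Gamma_vvv = -0.157403
  tau = 0.125000: gamma = (0.152344, -0.625000), gamma' = (0.187500, -1.000000); Gamma_uuu = -0.187489, Gamma_uuv = 0.000000, Gamma_uvv = -0.062496, Gamma_vuu = -0.470337, Gamma_vuv = 0.000000, Gamma_vvv = -0.156779
  tau = 0.250000: gamma = (0.171875, -0.750000), gamma' = (0.125000, -1.000000); Gamma_uuu = -0.176388, Gamma_uuv = 0.000000, Gamma_uvv = -0.058796, Gamma_vuu = -0.466663, Gamma_vuv = 0.000000, Gamma_vvv = -0.155554
  tau = 0.375000: gamma = (0.183594, -0.875000), gamma' = (0.062500, -1.000000); Gamma_uuu = -0.167362, Gamma_uuv = 0.000000, Gamma_uvv = -0.055787, Gamma_vuu = -0.461504, Gamma_vuv = 0.000000, Gamma_vvv = -0.153835
  tau = 0.500000: gamma = (0.187500, -1.000000), gamma' = (0.000000, -1.000000); Gamma_uuu = -0.160328, Gamma_uuv = 0.000000, Gamma_uvv = -0.053443, Gamma_vuu = -0.455123, Gamma_vuv = 0.000000, Gamma_vvv = -0.151708
  tau = 0.625000: gamma = (0.183594, -1.125000), gamma' = (-0.062500, -1.000000); Gamma_uuu = -0.155151, Gamma_uuv = 0.000000, Gamma_uvv = -0.051717, Gamma_vuu = -0.447731, Gamma_vuv = 0.000000, Gamma_vvv = -0.149244
  tau = 0.750000: gamma = (0.171875, -1.250000), gamma' = (-0.125000, -1.000000); Gamma_uuu = -0.151671, Gamma_uuv = 0.000000, Gamma_uvv = -0.050557, Gamma_vuu = -0.439488, Gamma_vuv = 0.000000, Gamma_vvv = -0.146496
  tau = 0.875000: gamma = (0.152344, -1.375000), gamma' = (-0.187500, -1.000000); Gamma_uuu = -0.149707, Gamma_uuv = 0.000000, Gamma_uvv = -0.049902, Gamma_vuu = -0.430515, Gamma_vuv = 0.000000, Gamma_vvv = -0.143505
  tau = 1.000000: gamma = (0.125000, -1.500000), gamma' = (-0.250000, -1.000000); Gamma_uuu = -0.149068, Gamma_uuv = 0.000000, Gamma_uvv = -0.049689, Gamma_vuu = -0.420899, Gamma_vuv = 0.000000, Gamma_vvv = -0.140300
step 0: V^u = 0.1250, V^v = -2.0000
step 1: k1 = (0.140064, 0.329562), k2 = (0.127428, 0.319667), k3 = (0.127450, 0.319721), k4 = (0.116351, 0.307826); V <- V + (h/6)(k1 + 2k2 + 2k3 + k4): V^u = 0.1569, V^v = -1.9202
step 2: k1 = (0.116357, 0.307843), k2 = (0.106768, 0.294414), k3 = (0.106849, 0.294637), k4 = (0.098682, 0.280129); V <- V + (h/6)(k1 + 2k2 + 2k3 + k4): V^u = 0.1837, V^v = -1.8466
step 3: k1 = (0.098686, 0.280140), k2 = (0.091787, 0.264878), k3 = (0.091895, 0.265187), k4 = (0.086087, 0.249450); V <- V + (h/6)(k1 + 2k2 + 2k3 + k4): V^u = 0.2067, V^v = -1.7803
step 4: k1 = (0.086090, 0.249457), k2 = (0.081183, 0.233459), k3 = (0.081300, 0.233796), k4 = (0.077099, 0.217692); V <- V + (h/6)(k1 + 2k2 + 2k3 + k4): V^u = 0.2270, V^v = -1.7219

Answer: V^u = 0.2270, V^v = -1.7219


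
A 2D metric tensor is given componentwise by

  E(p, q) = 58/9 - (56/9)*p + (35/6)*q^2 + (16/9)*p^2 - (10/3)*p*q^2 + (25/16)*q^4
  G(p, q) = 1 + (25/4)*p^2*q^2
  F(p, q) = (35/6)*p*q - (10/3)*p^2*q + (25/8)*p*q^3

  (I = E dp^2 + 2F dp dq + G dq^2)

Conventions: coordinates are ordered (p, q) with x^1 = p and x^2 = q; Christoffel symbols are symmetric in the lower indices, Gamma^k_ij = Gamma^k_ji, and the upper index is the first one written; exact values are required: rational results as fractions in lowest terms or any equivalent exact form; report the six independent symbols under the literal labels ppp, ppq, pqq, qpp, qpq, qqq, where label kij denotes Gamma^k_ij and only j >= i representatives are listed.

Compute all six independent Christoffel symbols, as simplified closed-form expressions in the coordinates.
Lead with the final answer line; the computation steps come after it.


Answer: Gamma_ppp = (256*p - 240*q^2 - 448)/(900*p^2*q^2 + 256*p^2 - 480*p*q^2 - 896*p + 225*q^4 + 840*q^2 + 928), Gamma_ppq = (-480*p*q + 450*q^3 + 840*q)/(900*p^2*q^2 + 256*p^2 - 480*p*q^2 - 896*p + 225*q^4 + 840*q^2 + 928), Gamma_pqq = (-480*p^2 + 450*p*q^2 + 840*p)/(900*p^2*q^2 + 256*p^2 - 480*p*q^2 - 896*p + 225*q^4 + 840*q^2 + 928), Gamma_qpp = -480*p*q/(900*p^2*q^2 + 256*p^2 - 480*p*q^2 - 896*p + 225*q^4 + 840*q^2 + 928), Gamma_qpq = 900*p*q^2/(900*p^2*q^2 + 256*p^2 - 480*p*q^2 - 896*p + 225*q^4 + 840*q^2 + 928), Gamma_qqq = 900*p^2*q/(900*p^2*q^2 + 256*p^2 - 480*p*q^2 - 896*p + 225*q^4 + 840*q^2 + 928)

E = 58/9 - (56/9)*p + (35/6)*q^2 + (16/9)*p^2 - (10/3)*p*q^2 + (25/16)*q^4; F = (35/6)*p*q - (10/3)*p^2*q + (25/8)*p*q^3; G = 1 + (25/4)*p^2*q^2
Gamma^k_ij = (1/2) g^{kl} (d_i g_jl + d_j g_il - d_l g_ij), with g^inv = (1/(EG-F^2)) [[G, -F], [-F, E]]
first partials: E_p = -56/9 + (32/9)*p - (10/3)*q^2, E_q = (35/3)*q - (20/3)*p*q + (25/4)*q^3, F_p = (35/6)*q - (20/3)*p*q + (25/8)*q^3, F_q = (35/6)*p - (10/3)*p^2 + (75/8)*p*q^2, G_p = (25/2)*p*q^2, G_q = (25/2)*p^2*q
D = EG - F^2 = 58/9 - (56/9)*p + (35/6)*q^2 + (16/9)*p^2 - (10/3)*p*q^2 + (25/16)*q^4 + (25/4)*p^2*q^2
expanded: Gamma^p_pp = (G E_p - 2F F_p + F E_q)/(2D), Gamma^p_pq = (G E_q - F G_p)/(2D), Gamma^p_qq = (2G F_q - G G_p - F G_q)/(2D), Gamma^q_pp = (2E F_p - E E_q - F E_p)/(2D), Gamma^q_pq = (E G_p - F E_q)/(2D), Gamma^q_qq = (E G_q - 2F F_q + F G_p)/(2D); substitute and cancel common factors


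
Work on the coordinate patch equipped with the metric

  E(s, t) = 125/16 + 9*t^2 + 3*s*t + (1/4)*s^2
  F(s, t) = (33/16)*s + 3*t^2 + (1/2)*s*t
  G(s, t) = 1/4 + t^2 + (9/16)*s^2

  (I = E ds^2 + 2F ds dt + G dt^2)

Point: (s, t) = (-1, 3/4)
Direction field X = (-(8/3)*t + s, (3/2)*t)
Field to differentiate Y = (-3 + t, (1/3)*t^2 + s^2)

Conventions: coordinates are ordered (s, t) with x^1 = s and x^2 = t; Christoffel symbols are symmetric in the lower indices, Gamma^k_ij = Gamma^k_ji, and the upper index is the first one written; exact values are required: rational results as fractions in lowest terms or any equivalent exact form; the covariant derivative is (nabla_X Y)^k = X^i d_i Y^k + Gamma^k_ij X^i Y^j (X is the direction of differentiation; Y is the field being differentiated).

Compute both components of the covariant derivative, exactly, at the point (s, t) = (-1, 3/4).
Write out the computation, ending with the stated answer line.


E = 87/8, F = -3/4, G = 11/8 at the point
E_s = 7/4, E_t = 21/2, F_s = 39/16, F_t = 4, G_s = -9/8, G_t = 3/2
EG - F^2 = 921/64;  g^inv = (64/921) * [[11/8, 3/4], [3/4, 87/8]]
first-kind symbols [ij,l] = (1/2)(d_i g_jl + d_j g_il - d_l g_ij): [ss,s] = E_s/2 = 7/8, [ss,t] = F_s - E_t/2 = -45/16, [st,s] = E_t/2 = 21/4, [st,t] = G_s/2 = -9/16, [tt,s] = F_t - G_s/2 = 73/16, [tt,t] = G_t/2 = 3/4
Gamma^s_ij = (G*[ij,s] - F*[ij,t])/(EG - F^2), Gamma^t_ij = (E*[ij,t] - F*[ij,s])/(EG - F^2)
Gamma_sss = -58/921, Gamma_sst = 145/307, Gamma_stt = 875/1842, Gamma_tss = -1277/614, Gamma_tst = -93/614, Gamma_ttt = 247/307
X = (-3, 9/8), Y = (-9/4, 19/16) at the point

Answer: (nabla_X Y)^s = -121317/78592, (nabla_X Y)^t = -215277/39296


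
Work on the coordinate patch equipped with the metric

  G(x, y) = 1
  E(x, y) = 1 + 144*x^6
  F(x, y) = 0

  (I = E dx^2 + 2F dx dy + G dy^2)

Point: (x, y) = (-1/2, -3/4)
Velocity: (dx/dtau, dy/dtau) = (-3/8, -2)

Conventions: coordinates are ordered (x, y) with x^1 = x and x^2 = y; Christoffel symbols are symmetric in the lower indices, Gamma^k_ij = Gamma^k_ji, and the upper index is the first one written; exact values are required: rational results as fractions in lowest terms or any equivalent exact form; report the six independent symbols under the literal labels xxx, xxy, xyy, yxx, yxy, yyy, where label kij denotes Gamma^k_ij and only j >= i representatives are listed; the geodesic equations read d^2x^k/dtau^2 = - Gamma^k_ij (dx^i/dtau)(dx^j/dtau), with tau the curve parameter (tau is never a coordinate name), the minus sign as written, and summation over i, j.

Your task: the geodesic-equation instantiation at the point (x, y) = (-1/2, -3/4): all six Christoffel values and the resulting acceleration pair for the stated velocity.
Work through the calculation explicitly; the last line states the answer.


E = 13/4, F = 0, G = 1 at the point
E_x = -27, E_y = 0, F_x = 0, F_y = 0, G_x = 0, G_y = 0
EG - F^2 = 13/4;  g^inv = (4/13) * [[1, 0], [0, 13/4]]
first-kind symbols [ij,l] = (1/2)(d_i g_jl + d_j g_il - d_l g_ij): [xx,x] = E_x/2 = -27/2, [xx,y] = F_x - E_y/2 = 0, [xy,x] = E_y/2 = 0, [xy,y] = G_x/2 = 0, [yy,x] = F_y - G_x/2 = 0, [yy,y] = G_y/2 = 0
Gamma^x_ij = (G*[ij,x] - F*[ij,y])/(EG - F^2), Gamma^y_ij = (E*[ij,y] - F*[ij,x])/(EG - F^2)
Gamma_xxx = -54/13, Gamma_xxy = 0, Gamma_xyy = 0, Gamma_yxx = 0, Gamma_yxy = 0, Gamma_yyy = 0
d^2x/dtau^2 = -(Gamma_xxx*(-3/8)^2 + 2*Gamma_xxy*(-3/8)*(-2) + Gamma_xyy*(-2)^2) = 243/416
d^2y/dtau^2 = -(Gamma_yxx*(-3/8)^2 + 2*Gamma_yxy*(-3/8)*(-2) + Gamma_yyy*(-2)^2) = 0

Answer: Gamma_xxx = -54/13, Gamma_xxy = 0, Gamma_xyy = 0, Gamma_yxx = 0, Gamma_yxy = 0, Gamma_yyy = 0; accelerations (d^2x/dtau^2, d^2y/dtau^2) = (243/416, 0)


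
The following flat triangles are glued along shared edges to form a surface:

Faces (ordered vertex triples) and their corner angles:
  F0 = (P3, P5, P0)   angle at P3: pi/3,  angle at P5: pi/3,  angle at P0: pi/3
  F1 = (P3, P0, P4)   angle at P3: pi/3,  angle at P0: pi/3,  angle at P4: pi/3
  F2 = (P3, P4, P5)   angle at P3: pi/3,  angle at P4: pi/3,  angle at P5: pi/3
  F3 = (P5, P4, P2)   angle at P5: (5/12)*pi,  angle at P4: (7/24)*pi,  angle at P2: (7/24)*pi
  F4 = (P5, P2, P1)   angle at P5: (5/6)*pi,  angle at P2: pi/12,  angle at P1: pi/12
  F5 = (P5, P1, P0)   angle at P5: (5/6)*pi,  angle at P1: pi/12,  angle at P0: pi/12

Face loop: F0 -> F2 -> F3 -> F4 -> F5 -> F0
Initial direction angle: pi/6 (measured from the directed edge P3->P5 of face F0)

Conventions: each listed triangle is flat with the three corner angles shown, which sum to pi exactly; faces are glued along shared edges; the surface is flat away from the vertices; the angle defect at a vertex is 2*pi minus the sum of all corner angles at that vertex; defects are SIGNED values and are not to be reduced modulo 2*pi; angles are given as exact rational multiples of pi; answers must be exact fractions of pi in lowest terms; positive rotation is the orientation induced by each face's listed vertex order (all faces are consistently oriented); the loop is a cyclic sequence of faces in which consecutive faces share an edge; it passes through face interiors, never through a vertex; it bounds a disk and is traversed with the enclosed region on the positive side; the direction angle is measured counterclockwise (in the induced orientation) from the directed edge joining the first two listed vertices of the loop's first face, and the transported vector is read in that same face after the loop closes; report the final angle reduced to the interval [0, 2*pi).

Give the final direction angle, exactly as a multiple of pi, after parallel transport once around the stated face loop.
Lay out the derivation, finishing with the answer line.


enclosed vertex P5: corner angles sum to (11/4)*pi, defect = 2*pi - (11/4)*pi = (-3/4)*pi
transport around the loop rotates by the sum of enclosed defects; add to the initial angle mod 2*pi
final angle = pi/6 - (3/4)*pi = (17/12)*pi (mod 2*pi)

Answer: final direction angle = (17/12)*pi


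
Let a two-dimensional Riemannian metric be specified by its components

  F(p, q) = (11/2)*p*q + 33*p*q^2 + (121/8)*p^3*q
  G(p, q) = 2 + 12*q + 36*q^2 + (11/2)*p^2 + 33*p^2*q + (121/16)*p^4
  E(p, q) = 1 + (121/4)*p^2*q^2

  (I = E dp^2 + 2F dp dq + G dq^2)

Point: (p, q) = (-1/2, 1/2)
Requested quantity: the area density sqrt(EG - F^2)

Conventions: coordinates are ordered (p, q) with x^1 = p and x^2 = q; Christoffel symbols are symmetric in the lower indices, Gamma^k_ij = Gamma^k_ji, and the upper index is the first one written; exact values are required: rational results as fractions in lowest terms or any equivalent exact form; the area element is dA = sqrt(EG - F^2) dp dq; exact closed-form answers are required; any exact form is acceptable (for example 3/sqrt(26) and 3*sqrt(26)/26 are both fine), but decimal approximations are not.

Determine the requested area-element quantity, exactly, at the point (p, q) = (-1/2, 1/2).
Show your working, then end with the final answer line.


E = 185/64, F = -825/128, G = 5881/256; EG - F^2 = 6365/256

Answer: sqrt(EG - F^2) = sqrt(6365)/16


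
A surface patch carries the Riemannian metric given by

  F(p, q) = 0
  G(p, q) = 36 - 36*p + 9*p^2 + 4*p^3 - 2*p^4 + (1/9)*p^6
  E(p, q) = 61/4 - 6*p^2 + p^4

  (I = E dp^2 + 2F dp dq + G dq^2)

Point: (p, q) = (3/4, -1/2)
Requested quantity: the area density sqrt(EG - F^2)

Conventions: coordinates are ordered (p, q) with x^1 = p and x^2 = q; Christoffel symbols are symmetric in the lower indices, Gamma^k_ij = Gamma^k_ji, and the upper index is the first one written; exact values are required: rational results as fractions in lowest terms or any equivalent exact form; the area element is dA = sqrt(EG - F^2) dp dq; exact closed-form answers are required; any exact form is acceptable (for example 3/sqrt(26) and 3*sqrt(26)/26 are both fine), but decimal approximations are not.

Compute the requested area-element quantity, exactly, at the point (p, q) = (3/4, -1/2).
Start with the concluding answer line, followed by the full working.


Answer: sqrt(EG - F^2) = 249*sqrt(3121)/1024

E = 3121/256, F = 0, G = 62001/4096; EG - F^2 = 193505121/1048576


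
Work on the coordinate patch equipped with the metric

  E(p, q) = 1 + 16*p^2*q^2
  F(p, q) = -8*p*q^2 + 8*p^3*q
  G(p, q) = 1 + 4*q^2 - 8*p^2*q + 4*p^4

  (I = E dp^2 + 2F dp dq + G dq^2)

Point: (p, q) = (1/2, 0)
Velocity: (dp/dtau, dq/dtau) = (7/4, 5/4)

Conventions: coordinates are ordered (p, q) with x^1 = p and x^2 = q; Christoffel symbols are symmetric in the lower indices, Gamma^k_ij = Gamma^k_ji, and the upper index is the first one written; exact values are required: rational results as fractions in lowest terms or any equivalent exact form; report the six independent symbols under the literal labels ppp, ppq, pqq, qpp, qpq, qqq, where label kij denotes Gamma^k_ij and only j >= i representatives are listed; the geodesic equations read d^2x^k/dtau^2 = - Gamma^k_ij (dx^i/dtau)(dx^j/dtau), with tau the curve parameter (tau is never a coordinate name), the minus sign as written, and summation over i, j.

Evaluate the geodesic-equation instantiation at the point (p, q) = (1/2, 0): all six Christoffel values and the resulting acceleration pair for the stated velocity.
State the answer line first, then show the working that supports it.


Answer: Gamma_ppp = 0, Gamma_ppq = 0, Gamma_pqq = 0, Gamma_qpp = 0, Gamma_qpq = 4/5, Gamma_qqq = -4/5; accelerations (d^2p/dtau^2, d^2q/dtau^2) = (0, -9/4)

E = 1, F = 0, G = 5/4 at the point
E_p = 0, E_q = 0, F_p = 0, F_q = 1, G_p = 2, G_q = -2
EG - F^2 = 5/4;  g^inv = (4/5) * [[5/4, 0], [0, 1]]
first-kind symbols [ij,l] = (1/2)(d_i g_jl + d_j g_il - d_l g_ij): [pp,p] = E_p/2 = 0, [pp,q] = F_p - E_q/2 = 0, [pq,p] = E_q/2 = 0, [pq,q] = G_p/2 = 1, [qq,p] = F_q - G_p/2 = 0, [qq,q] = G_q/2 = -1
Gamma^p_ij = (G*[ij,p] - F*[ij,q])/(EG - F^2), Gamma^q_ij = (E*[ij,q] - F*[ij,p])/(EG - F^2)
Gamma_ppp = 0, Gamma_ppq = 0, Gamma_pqq = 0, Gamma_qpp = 0, Gamma_qpq = 4/5, Gamma_qqq = -4/5
d^2p/dtau^2 = -(Gamma_ppp*(7/4)^2 + 2*Gamma_ppq*(7/4)*(5/4) + Gamma_pqq*(5/4)^2) = 0
d^2q/dtau^2 = -(Gamma_qpp*(7/4)^2 + 2*Gamma_qpq*(7/4)*(5/4) + Gamma_qqq*(5/4)^2) = -9/4


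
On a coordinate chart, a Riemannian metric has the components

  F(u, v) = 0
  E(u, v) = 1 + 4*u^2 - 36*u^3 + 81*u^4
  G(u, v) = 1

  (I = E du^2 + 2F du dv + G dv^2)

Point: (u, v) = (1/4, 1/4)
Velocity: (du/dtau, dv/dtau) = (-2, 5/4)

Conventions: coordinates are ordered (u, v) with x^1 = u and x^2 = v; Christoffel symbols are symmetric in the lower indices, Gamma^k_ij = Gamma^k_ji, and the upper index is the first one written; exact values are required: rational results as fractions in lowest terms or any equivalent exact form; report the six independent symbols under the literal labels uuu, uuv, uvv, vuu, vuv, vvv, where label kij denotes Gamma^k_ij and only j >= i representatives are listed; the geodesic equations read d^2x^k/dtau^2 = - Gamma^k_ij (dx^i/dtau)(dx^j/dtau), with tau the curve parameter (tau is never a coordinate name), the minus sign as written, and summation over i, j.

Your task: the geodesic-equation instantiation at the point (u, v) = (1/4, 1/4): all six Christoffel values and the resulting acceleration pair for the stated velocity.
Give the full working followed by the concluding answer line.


E = 257/256, F = 0, G = 1 at the point
E_u = 5/16, E_v = 0, F_u = 0, F_v = 0, G_u = 0, G_v = 0
EG - F^2 = 257/256;  g^inv = (256/257) * [[1, 0], [0, 257/256]]
first-kind symbols [ij,l] = (1/2)(d_i g_jl + d_j g_il - d_l g_ij): [uu,u] = E_u/2 = 5/32, [uu,v] = F_u - E_v/2 = 0, [uv,u] = E_v/2 = 0, [uv,v] = G_u/2 = 0, [vv,u] = F_v - G_u/2 = 0, [vv,v] = G_v/2 = 0
Gamma^u_ij = (G*[ij,u] - F*[ij,v])/(EG - F^2), Gamma^v_ij = (E*[ij,v] - F*[ij,u])/(EG - F^2)
Gamma_uuu = 40/257, Gamma_uuv = 0, Gamma_uvv = 0, Gamma_vuu = 0, Gamma_vuv = 0, Gamma_vvv = 0
d^2u/dtau^2 = -(Gamma_uuu*(-2)^2 + 2*Gamma_uuv*(-2)*(5/4) + Gamma_uvv*(5/4)^2) = -160/257
d^2v/dtau^2 = -(Gamma_vuu*(-2)^2 + 2*Gamma_vuv*(-2)*(5/4) + Gamma_vvv*(5/4)^2) = 0

Answer: Gamma_uuu = 40/257, Gamma_uuv = 0, Gamma_uvv = 0, Gamma_vuu = 0, Gamma_vuv = 0, Gamma_vvv = 0; accelerations (d^2u/dtau^2, d^2v/dtau^2) = (-160/257, 0)
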